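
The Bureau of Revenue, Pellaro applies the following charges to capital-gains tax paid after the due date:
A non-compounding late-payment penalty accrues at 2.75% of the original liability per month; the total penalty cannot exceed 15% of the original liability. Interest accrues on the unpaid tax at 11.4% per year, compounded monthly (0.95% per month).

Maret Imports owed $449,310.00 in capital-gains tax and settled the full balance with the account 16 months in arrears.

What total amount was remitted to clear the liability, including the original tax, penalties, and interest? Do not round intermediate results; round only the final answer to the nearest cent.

Penalty (uncapped): 16 × 2.75% × $449,310.00 = $197,696.40; cap = 15% × $449,310.00 = $67,396.50 → penalty = $67,396.50
Interest: $449,310.00 × ((1 + 0.0095)^16 − 1) = $449,310.00 × 0.1633253… = $73,383.6896…
Total = $449,310.00 + $67,396.5000 + $73,383.6896… = $590,090.19

$590,090.19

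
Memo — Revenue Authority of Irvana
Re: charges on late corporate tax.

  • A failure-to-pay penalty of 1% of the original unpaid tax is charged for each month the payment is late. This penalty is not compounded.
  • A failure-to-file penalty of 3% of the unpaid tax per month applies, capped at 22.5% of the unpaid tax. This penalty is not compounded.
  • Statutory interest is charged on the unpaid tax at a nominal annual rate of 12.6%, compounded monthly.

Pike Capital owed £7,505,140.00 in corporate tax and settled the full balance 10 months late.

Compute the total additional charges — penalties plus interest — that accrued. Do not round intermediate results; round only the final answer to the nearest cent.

Failure-to-file: 10 × 3% × £7,505,140.00 = £2,251,542.00, capped at 22.5% × £7,505,140.00 = £1,688,656.50
Failure-to-pay penalty: 10 × 1% × £7,505,140.00 = £750,514.00
Interest (12.6%/yr ÷ 12 = 1.05%/month): £7,505,140.00 × ((1 + 0.0105)^10 − 1) = £826,336.5532…
Penalties + interest = £2,439,170.5000 + £826,336.5532… = £3,265,507.05

£3,265,507.05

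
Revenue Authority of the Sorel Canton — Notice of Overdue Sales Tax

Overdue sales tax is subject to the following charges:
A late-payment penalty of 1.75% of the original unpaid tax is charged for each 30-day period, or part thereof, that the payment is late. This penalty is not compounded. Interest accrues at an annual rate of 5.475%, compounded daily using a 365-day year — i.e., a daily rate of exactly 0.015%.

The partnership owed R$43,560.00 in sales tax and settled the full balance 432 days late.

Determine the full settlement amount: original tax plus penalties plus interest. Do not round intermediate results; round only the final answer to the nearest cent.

Penalty periods: ⌈432/30⌉ = 15; penalty = 15 × 1.75% × R$43,560.00 = R$11,434.50
Interest: R$43,560.00 × ((1 + 0.00015)^432 − 1) = R$43,560.00 × 0.06694043… = R$2,915.9251…
Total = R$43,560.00 + R$11,434.5000 + R$2,915.9251… = R$57,910.43

R$57,910.43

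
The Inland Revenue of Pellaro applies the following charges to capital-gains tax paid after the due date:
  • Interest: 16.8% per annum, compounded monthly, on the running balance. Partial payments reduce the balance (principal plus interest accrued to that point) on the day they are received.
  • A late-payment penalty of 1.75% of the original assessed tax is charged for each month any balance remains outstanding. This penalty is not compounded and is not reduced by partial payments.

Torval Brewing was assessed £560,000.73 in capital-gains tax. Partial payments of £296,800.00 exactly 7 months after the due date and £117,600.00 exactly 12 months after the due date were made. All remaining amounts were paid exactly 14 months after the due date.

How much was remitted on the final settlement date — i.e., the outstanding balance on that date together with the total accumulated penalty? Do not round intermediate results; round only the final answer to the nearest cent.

£369,477.93

Monthly rate = 16.8% ÷ 12 = 1.4%
Balance at month 7: £560,000.7300 × (1 + 0.014)^7 = £617,240.3063…
After £296,800.00 payment: £617,240.3063… − £296,800.00 = £320,440.3063…
Balance at month 12: £320,440.3063… × (1 + 0.014)^5 = £343,508.0454…
After £117,600.00 payment: £343,508.0454… − £117,600.00 = £225,908.0454…
Balance at month 14: £225,908.0454… × (1 + 0.014)^2 = £232,277.7486…
Penalty: 14 × 1.75% × £560,000.73 = £137,200.18…
Final settlement = outstanding balance + penalty = £232,277.7486… + £137,200.18… = £369,477.93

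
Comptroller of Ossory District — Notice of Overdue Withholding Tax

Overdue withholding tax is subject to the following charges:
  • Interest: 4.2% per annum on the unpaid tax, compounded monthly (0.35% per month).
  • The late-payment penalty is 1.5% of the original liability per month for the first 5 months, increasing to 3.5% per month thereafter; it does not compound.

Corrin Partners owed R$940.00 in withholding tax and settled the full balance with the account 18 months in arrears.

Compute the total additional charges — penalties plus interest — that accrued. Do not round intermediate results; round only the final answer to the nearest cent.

R$559.22

Penalty, months 1–5: 5 × 1.5% × R$940.00 = R$70.50
Penalty, months 6–18: 13 × 3.5% × R$940.00 = R$427.70
Interest: R$940.00 × ((1 + 0.0035)^18 − 1) = R$940.00 × 0.0649097… = R$61.0151…
Penalties + interest = R$498.2000 + R$61.0151… = R$559.22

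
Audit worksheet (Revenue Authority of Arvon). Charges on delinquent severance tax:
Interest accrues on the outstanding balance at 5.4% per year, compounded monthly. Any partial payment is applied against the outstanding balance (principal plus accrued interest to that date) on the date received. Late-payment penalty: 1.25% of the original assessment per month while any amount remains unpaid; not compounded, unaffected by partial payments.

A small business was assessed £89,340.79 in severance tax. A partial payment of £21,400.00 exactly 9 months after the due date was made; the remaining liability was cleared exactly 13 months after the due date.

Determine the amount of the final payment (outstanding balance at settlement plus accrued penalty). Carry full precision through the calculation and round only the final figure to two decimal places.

Monthly rate = 5.4% ÷ 12 = 0.45%
Balance at month 9: £89,340.7900 × (1 + 0.0045)^9 = £93,024.9099…
After £21,400.00 payment: £93,024.9099… − £21,400.00 = £71,624.9099…
Balance at month 13: £71,624.9099… × (1 + 0.0045)^4 = £72,922.8869…
Penalty: 13 × 1.25% × £89,340.79 = £14,517.88…
Final settlement = outstanding balance + penalty = £72,922.8869… + £14,517.88… = £87,440.77

£87,440.77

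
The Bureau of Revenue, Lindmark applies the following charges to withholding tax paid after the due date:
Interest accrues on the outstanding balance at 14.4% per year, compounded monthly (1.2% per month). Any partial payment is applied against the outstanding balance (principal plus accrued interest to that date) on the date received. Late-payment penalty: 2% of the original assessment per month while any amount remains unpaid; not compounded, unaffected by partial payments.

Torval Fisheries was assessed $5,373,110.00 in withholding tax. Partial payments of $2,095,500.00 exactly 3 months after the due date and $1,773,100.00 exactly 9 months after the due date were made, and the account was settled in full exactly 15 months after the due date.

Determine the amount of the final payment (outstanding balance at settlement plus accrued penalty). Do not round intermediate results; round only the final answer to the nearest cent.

Balance at month 3: $5,373,110.0000 × (1 + 0.012)^3 = $5,568,872.4283…
After $2,095,500.00 payment: $5,568,872.4283… − $2,095,500.00 = $3,473,372.4283…
Balance at month 9: $3,473,372.4283… × (1 + 0.012)^6 = $3,731,078.8528…
After $1,773,100.00 payment: $3,731,078.8528… − $1,773,100.00 = $1,957,978.8528…
Balance at month 15: $1,957,978.8528… × (1 + 0.012)^6 = $2,103,250.8443…
Penalty: 15 × 2% × $5,373,110.00 = $1,611,933.00
Final settlement = outstanding balance + penalty = $2,103,250.8443… + $1,611,933.00 = $3,715,183.84

$3,715,183.84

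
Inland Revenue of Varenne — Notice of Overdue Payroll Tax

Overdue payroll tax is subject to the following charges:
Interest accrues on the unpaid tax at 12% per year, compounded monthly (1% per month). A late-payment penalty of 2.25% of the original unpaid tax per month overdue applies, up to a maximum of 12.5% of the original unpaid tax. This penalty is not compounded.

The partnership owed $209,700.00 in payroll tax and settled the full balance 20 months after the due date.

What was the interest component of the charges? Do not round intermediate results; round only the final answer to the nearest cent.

$46,173.85

Interest: $209,700.00 × ((1 + 0.01)^20 − 1) = $209,700.00 × 0.2201900… = $46,173.8514…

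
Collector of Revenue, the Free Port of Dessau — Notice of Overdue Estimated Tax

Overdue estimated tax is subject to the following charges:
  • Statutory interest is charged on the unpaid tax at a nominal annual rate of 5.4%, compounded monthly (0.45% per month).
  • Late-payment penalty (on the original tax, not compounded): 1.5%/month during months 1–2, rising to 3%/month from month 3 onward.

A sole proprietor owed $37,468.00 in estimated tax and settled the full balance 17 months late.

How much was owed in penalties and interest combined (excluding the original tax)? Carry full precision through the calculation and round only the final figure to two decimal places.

$20,956.49

Penalty, months 1–2: 2 × 1.5% × $37,468.00 = $1,124.04
Penalty, months 3–17: 15 × 3% × $37,468.00 = $16,860.60
Interest: $37,468.00 × ((1 + 0.0045)^17 − 1) = $37,468.00 × 0.0793170… = $2,971.8476…
Penalties + interest = $17,984.6400 + $2,971.8476… = $20,956.49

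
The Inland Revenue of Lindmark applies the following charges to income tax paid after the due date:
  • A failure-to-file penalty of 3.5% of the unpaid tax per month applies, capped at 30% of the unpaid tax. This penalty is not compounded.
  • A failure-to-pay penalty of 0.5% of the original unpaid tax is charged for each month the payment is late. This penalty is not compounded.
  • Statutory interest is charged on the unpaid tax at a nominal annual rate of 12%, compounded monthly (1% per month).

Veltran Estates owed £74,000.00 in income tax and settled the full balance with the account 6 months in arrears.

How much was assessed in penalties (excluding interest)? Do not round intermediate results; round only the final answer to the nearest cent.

Failure-to-file: 6 × 3.5% × £74,000.00 = £15,540.00 (under the 30% cap)
Failure-to-pay penalty: 6 × 0.5% × £74,000.00 = £2,220.00
Total penalty = £15,540.00 + £2,220.00 = £17,760.00

£17,760.00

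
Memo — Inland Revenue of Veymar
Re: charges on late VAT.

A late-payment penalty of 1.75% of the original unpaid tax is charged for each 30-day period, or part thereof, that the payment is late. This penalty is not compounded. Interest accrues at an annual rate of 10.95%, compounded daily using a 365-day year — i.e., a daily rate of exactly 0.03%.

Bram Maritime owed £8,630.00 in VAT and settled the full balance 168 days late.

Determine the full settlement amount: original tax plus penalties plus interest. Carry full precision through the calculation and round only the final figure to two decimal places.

£9,982.18

Penalty periods: ⌈168/30⌉ = 6; penalty = 6 × 1.75% × £8,630.00 = £906.15
Interest: £8,630.00 × ((1 + 0.0003)^168 − 1) = £8,630.00 × 0.05168374… = £446.0307…
Total = £8,630.00 + £906.1500 + £446.0307… = £9,982.18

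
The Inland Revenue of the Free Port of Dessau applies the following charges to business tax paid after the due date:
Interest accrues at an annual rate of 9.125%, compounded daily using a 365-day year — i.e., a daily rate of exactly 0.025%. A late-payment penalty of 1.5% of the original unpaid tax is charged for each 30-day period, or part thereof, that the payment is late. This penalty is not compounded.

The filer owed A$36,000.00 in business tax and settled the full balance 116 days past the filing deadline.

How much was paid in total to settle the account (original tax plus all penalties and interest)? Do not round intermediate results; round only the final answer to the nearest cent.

Penalty periods: ⌈116/30⌉ = 4; penalty = 4 × 1.5% × A$36,000.00 = A$2,160.00
Interest: A$36,000.00 × ((1 + 0.00025)^116 − 1) = A$36,000.00 × 0.02942086… = A$1,059.1511…
Total = A$36,000.00 + A$2,160.0000 + A$1,059.1511… = A$39,219.15

A$39,219.15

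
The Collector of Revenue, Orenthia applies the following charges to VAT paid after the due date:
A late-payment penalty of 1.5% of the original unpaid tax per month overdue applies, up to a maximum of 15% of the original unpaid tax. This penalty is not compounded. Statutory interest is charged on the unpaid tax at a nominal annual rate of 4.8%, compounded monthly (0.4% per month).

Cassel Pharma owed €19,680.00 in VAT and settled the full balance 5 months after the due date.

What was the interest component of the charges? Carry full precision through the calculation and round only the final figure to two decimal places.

€396.76

Interest: €19,680.00 × ((1 + 0.004)^5 − 1) = €19,680.00 × 0.0201606… = €396.7614…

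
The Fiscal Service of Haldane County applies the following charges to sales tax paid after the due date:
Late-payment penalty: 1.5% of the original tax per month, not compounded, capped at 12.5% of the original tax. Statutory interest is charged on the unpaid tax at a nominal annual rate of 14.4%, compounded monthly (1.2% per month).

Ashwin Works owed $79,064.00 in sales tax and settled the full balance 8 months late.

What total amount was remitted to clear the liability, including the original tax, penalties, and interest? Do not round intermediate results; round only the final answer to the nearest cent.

Penalty: 8 × 1.5% × $79,064.00 = $9,487.68 (below the 12.5% cap of $9,883.00)
Interest: $79,064.00 × ((1 + 0.012)^8 − 1) = $79,064.00 × 0.1001302… = $7,916.6968…
Total = $79,064.00 + $9,487.6800 + $7,916.6968… = $96,468.38

$96,468.38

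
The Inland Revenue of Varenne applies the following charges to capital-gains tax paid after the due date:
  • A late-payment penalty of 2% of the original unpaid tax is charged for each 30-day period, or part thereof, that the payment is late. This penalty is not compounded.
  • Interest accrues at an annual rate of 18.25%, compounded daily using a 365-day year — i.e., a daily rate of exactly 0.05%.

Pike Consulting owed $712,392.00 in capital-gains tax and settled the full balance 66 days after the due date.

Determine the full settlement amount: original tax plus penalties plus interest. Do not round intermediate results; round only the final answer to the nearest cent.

$779,030.58

Penalty periods: ⌈66/30⌉ = 3; penalty = 3 × 2% × $712,392.00 = $42,743.52
Interest: $712,392.00 × ((1 + 0.0005)^66 − 1) = $712,392.00 × 0.03354202… = $23,895.0634…
Total = $712,392.00 + $42,743.5200 + $23,895.0634… = $779,030.58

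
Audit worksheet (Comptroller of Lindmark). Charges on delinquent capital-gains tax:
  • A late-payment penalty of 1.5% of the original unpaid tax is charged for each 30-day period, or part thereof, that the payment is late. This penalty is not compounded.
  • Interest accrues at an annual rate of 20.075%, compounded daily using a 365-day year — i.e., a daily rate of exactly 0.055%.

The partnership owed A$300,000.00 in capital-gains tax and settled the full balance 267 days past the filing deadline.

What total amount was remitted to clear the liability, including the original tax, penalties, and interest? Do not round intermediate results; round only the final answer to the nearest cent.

A$387,940.04

Penalty periods: ⌈267/30⌉ = 9; penalty = 9 × 1.5% × A$300,000.00 = A$40,500.00
Interest: A$300,000.00 × ((1 + 0.00055)^267 − 1) = A$300,000.00 × 0.15813347… = A$47,440.0408…
Total = A$300,000.00 + A$40,500.0000 + A$47,440.0408… = A$387,940.04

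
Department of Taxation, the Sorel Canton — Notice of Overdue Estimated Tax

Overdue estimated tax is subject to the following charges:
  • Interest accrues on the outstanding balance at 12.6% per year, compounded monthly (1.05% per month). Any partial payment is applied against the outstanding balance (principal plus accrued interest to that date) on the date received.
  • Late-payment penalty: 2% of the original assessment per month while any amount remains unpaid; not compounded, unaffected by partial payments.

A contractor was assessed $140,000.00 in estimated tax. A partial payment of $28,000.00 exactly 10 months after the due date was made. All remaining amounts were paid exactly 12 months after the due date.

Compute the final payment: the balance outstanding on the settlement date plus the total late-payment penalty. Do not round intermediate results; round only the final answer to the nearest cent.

Balance at month 10: $140,000.0000 × (1 + 0.0105)^10 = $155,414.3850…
After $28,000.00 payment: $155,414.3850… − $28,000.00 = $127,414.3850…
Balance at month 12: $127,414.3850… × (1 + 0.0105)^2 = $130,104.1345…
Penalty: 12 × 2% × $140,000.00 = $33,600.00
Final settlement = outstanding balance + penalty = $130,104.1345… + $33,600.00 = $163,704.13

$163,704.13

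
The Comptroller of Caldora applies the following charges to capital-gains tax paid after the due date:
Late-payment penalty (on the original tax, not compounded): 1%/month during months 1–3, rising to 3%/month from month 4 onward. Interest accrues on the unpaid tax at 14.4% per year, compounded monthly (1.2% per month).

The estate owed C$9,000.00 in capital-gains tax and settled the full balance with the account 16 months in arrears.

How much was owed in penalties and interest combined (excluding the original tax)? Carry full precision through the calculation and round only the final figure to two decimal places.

Penalty, months 1–3: 3 × 1% × C$9,000.00 = C$270.00
Penalty, months 4–16: 13 × 3% × C$9,000.00 = C$3,510.00
Interest: C$9,000.00 × ((1 + 0.012)^16 − 1) = C$9,000.00 × 0.2102865… = C$1,892.5788…
Penalties + interest = C$3,780.0000 + C$1,892.5788… = C$5,672.58

C$5,672.58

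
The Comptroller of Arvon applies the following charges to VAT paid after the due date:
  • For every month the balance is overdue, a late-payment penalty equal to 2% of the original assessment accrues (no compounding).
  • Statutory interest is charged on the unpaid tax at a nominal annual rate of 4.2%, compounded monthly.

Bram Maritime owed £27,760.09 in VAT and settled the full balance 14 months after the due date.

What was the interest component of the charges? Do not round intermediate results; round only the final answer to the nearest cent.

Interest (4.2%/yr ÷ 12 = 0.35%/month): £27,760.09 × ((1 + 0.0035)^14 − 1) = £1,391.6274…

£1,391.63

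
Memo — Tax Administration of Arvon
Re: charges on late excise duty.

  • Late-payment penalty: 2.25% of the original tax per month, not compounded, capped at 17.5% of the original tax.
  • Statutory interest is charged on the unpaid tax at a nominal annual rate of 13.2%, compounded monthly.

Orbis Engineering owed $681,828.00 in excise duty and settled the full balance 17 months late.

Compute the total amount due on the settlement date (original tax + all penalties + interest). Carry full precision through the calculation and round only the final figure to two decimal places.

$940,511.46

Penalty (uncapped): 17 × 2.25% × $681,828.00 = $260,799.21; cap = 17.5% × $681,828.00 = $119,319.90 → penalty = $119,319.90
Interest (13.2%/yr ÷ 12 = 1.1%/month): $681,828.00 × ((1 + 0.011)^17 − 1) = $139,363.5599…
Total = $681,828.00 + $119,319.9000 + $139,363.5599… = $940,511.46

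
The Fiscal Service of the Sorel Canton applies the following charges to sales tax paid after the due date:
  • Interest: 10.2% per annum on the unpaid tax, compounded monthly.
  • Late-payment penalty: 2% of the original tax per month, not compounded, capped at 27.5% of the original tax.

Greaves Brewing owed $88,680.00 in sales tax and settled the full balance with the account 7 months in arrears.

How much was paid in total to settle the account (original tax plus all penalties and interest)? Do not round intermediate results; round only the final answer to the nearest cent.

$106,508.13

Penalty: 7 × 2% × $88,680.00 = $12,415.20 (below the 27.5% cap of $24,387.00)
Interest (10.2%/yr ÷ 12 = 0.85%/month): $88,680.00 × ((1 + 0.0085)^7 − 1) = $5,412.9321…
Total = $88,680.00 + $12,415.2000 + $5,412.9321… = $106,508.13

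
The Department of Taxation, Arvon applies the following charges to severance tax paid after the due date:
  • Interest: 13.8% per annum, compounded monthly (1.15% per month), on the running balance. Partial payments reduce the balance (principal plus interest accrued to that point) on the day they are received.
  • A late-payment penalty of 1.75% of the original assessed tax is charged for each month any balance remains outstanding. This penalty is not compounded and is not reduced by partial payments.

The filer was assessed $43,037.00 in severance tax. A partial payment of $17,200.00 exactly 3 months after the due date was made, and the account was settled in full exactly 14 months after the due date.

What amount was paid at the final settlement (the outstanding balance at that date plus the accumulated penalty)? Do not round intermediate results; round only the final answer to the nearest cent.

Balance at month 3: $43,037.0000 × (1 + 0.0115)^3 = $44,538.9169…
After $17,200.00 payment: $44,538.9169… − $17,200.00 = $27,338.9169…
Balance at month 14: $27,338.9169… × (1 + 0.0115)^11 = $31,003.1672…
Penalty: 14 × 1.75% × $43,037.00 = $10,544.07…
Final settlement = outstanding balance + penalty = $31,003.1672… + $10,544.07… = $41,547.23

$41,547.23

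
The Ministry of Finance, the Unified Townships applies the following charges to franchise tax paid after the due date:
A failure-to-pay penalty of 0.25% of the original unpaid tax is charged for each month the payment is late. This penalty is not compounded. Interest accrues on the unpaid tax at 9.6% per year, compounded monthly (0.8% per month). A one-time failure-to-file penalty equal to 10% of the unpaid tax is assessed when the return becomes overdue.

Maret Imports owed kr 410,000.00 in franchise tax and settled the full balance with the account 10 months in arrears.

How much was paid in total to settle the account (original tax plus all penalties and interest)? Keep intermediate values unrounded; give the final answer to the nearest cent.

Failure-to-file penalty: 10% × kr 410,000.00 = kr 41,000.00
Failure-to-pay penalty: 10 × 0.25% × kr 410,000.00 = kr 10,250.00
Interest: kr 410,000.00 × ((1 + 0.008)^10 − 1) = kr 410,000.00 × 0.0829423… = kr 34,006.3465…
Total = kr 410,000.00 + kr 51,250.0000 + kr 34,006.3465… = kr 495,256.35

kr 495,256.35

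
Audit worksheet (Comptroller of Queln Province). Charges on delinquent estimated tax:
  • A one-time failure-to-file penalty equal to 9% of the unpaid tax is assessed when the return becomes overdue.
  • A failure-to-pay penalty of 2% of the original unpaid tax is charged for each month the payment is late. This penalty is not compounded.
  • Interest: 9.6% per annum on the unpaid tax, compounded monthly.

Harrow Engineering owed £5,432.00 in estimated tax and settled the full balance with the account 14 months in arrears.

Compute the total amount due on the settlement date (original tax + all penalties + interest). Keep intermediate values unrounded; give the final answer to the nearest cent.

Failure-to-file penalty: 9% × £5,432.00 = £488.88
Failure-to-pay penalty = 2% × £5,432.00 × 14 mo = £1,520.96
Interest (9.6%/yr ÷ 12 = 0.8%/month): £5,432.00 × ((1 + 0.008)^14 − 1) = £641.0550…
Total = £5,432.00 + £2,009.8400 + £641.0550… = £8,082.89

£8,082.89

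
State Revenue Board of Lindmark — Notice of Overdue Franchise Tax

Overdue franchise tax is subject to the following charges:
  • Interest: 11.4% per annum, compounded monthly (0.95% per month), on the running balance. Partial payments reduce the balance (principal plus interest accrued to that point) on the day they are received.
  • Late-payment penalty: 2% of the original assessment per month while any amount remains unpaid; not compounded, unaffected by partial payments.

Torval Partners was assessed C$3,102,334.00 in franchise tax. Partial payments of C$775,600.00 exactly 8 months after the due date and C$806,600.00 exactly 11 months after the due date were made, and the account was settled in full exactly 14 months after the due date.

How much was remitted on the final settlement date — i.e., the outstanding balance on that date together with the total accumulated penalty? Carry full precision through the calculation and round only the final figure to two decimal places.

C$2,759,390.87

Balance at month 8: C$3,102,334.0000 × (1 + 0.0095)^8 = C$3,346,101.7167…
After C$775,600.00 payment: C$3,346,101.7167… − C$775,600.00 = C$2,570,501.7167…
Balance at month 11: C$2,570,501.7167… × (1 + 0.0095)^3 = C$2,644,459.1828…
After C$806,600.00 payment: C$2,644,459.1828… − C$806,600.00 = C$1,837,859.1828…
Balance at month 14: C$1,837,859.1828… × (1 + 0.0095)^3 = C$1,890,737.3457…
Penalty: 14 × 2% × C$3,102,334.00 = C$868,653.52
Final settlement = outstanding balance + penalty = C$1,890,737.3457… + C$868,653.52 = C$2,759,390.87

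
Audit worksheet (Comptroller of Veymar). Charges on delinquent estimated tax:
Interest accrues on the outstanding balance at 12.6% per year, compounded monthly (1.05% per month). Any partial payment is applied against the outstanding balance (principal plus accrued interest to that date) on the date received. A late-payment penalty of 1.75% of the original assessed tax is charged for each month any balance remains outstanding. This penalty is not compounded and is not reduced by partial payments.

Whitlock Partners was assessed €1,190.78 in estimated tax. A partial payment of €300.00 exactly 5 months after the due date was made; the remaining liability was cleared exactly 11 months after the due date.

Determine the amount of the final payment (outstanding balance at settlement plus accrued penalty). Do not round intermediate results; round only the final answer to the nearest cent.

Balance at month 5: €1,190.7800 × (1 + 0.0105)^5 = €1,254.6226…
After €300.00 payment: €1,254.6226… − €300.00 = €954.6226…
Balance at month 11: €954.6226… × (1 + 0.0105)^6 = €1,016.3649…
Penalty: 11 × 1.75% × €1,190.78 = €229.23…
Final settlement = outstanding balance + penalty = €1,016.3649… + €229.23… = €1,245.59

€1,245.59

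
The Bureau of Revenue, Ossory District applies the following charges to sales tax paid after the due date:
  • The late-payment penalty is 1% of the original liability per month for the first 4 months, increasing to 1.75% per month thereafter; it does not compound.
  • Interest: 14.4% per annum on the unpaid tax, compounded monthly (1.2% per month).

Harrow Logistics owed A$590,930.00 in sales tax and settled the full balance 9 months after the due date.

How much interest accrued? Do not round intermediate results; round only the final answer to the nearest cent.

Interest: A$590,930.00 × ((1 + 0.012)^9 − 1) = A$590,930.00 × 0.1133318… = A$66,971.1584…

A$66,971.16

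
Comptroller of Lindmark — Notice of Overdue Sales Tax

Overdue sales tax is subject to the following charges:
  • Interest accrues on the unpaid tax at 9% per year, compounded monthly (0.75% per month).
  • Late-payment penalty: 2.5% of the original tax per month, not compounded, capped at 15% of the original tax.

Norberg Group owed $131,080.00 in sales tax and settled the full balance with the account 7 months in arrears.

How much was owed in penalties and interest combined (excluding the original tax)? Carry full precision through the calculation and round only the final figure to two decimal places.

$26,700.49

Penalty (uncapped): 7 × 2.5% × $131,080.00 = $22,939.00; cap = 15% × $131,080.00 = $19,662.00 → penalty = $19,662.00
Interest: $131,080.00 × ((1 + 0.0075)^7 − 1) = $131,080.00 × 0.0536961… = $7,038.4883…
Penalties + interest = $19,662.0000 + $7,038.4883… = $26,700.49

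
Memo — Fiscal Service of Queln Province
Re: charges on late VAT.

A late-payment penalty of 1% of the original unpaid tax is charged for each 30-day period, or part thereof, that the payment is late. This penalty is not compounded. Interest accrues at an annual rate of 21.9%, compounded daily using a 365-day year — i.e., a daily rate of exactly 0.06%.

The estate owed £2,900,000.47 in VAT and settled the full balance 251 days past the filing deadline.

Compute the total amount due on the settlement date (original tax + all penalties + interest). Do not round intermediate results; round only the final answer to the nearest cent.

Penalty periods: ⌈251/30⌉ = 9; penalty = 9 × 1% × £2,900,000.47 = £261,000.04…
Interest: £2,900,000.47 × ((1 + 0.0006)^251 − 1) = £2,900,000.47 × 0.16247905… = £471,189.3256…
Total = £2,900,000.47 + £261,000.0423 + £471,189.3256… = £3,632,189.84

£3,632,189.84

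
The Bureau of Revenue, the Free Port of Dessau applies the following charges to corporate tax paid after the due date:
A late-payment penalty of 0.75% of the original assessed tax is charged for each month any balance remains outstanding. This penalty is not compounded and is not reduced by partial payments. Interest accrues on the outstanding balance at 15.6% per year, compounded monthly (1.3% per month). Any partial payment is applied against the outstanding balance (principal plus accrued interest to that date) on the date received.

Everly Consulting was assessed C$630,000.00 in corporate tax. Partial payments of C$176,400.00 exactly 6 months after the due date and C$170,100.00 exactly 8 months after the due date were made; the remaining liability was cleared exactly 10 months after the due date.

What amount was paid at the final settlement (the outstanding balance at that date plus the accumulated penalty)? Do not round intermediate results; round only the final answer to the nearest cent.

C$403,806.51

Balance at month 6: C$630,000.0000 × (1 + 0.013)^6 = C$680,765.0035…
After C$176,400.00 payment: C$680,765.0035… − C$176,400.00 = C$504,365.0035…
Balance at month 8: C$504,365.0035… × (1 + 0.013)^2 = C$517,563.7313…
After C$170,100.00 payment: C$517,563.7313… − C$170,100.00 = C$347,463.7313…
Balance at month 10: C$347,463.7313… × (1 + 0.013)^2 = C$356,556.5097…
Penalty: 10 × 0.75% × C$630,000.00 = C$47,250.00
Final settlement = outstanding balance + penalty = C$356,556.5097… + C$47,250.00 = C$403,806.51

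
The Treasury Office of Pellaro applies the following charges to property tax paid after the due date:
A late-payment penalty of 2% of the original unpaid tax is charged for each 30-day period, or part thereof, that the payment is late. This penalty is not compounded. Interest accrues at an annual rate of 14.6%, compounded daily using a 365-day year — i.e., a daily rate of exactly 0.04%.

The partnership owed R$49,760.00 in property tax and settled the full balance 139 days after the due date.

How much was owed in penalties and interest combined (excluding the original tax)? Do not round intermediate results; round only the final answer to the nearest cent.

Penalty periods: ⌈139/30⌉ = 5; penalty = 5 × 2% × R$49,760.00 = R$4,976.00
Interest: R$49,760.00 × ((1 + 0.0004)^139 − 1) = R$49,760.00 × 0.05716298… = R$2,844.4297…
Penalties + interest = R$4,976.0000 + R$2,844.4297… = R$7,820.43

R$7,820.43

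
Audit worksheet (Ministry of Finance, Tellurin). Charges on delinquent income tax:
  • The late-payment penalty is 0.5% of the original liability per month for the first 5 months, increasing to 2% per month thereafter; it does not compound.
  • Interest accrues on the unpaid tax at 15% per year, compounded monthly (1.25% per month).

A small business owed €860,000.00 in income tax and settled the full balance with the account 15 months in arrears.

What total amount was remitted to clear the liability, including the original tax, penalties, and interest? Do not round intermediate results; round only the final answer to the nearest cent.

€1,229,653.10

Penalty, months 1–5: 5 × 0.5% × €860,000.00 = €21,500.00
Penalty, months 6–15: 10 × 2% × €860,000.00 = €172,000.00
Interest: €860,000.00 × ((1 + 0.0125)^15 − 1) = €860,000.00 × 0.2048292… = €176,153.0973…
Total = €860,000.00 + €193,500.0000 + €176,153.0973… = €1,229,653.10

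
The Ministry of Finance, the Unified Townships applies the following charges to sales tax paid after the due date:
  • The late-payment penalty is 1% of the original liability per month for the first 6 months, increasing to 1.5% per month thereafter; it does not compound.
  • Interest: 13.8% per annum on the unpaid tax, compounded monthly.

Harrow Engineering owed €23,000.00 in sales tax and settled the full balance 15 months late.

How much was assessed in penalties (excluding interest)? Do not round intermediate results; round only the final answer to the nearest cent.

Penalty, months 1–6: 6 × 1% × €23,000.00 = €1,380.00
Penalty, months 7–15: 9 × 1.5% × €23,000.00 = €3,105.00
Total penalty = €1,380.00 + €3,105.00 = €4,485.00

€4,485.00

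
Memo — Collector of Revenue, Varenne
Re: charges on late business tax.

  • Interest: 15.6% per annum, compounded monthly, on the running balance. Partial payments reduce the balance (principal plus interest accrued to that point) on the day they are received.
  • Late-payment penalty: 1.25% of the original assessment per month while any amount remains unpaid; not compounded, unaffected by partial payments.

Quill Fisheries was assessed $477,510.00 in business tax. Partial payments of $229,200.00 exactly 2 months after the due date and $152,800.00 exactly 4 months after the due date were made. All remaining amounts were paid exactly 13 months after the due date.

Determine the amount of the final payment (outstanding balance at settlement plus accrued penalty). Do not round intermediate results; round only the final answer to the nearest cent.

Monthly rate = 15.6% ÷ 12 = 1.3%
Balance at month 2: $477,510.0000 × (1 + 0.013)^2 = $490,005.9592…
After $229,200.00 payment: $490,005.9592… − $229,200.00 = $260,805.9592…
Balance at month 4: $260,805.9592… × (1 + 0.013)^2 = $267,630.9903…
After $152,800.00 payment: $267,630.9903… − $152,800.00 = $114,830.9903…
Balance at month 13: $114,830.9903… × (1 + 0.013)^9 = $128,986.4584…
Penalty: 13 × 1.25% × $477,510.00 = $77,595.38…
Final settlement = outstanding balance + penalty = $128,986.4584… + $77,595.38… = $206,581.83

$206,581.83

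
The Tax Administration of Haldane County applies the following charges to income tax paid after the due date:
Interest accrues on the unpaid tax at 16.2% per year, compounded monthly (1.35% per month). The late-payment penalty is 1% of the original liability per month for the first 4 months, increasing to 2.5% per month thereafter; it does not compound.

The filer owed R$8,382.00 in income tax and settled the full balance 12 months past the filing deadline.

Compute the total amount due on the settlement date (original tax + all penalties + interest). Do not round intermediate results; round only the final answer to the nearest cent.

R$11,857.06

Penalty, months 1–4: 4 × 1% × R$8,382.00 = R$335.28
Penalty, months 5–12: 8 × 2.5% × R$8,382.00 = R$1,676.40
Interest: R$8,382.00 × ((1 + 0.0135)^12 − 1) = R$8,382.00 × 0.1745866… = R$1,463.3848…
Total = R$8,382.00 + R$2,011.6800 + R$1,463.3848… = R$11,857.06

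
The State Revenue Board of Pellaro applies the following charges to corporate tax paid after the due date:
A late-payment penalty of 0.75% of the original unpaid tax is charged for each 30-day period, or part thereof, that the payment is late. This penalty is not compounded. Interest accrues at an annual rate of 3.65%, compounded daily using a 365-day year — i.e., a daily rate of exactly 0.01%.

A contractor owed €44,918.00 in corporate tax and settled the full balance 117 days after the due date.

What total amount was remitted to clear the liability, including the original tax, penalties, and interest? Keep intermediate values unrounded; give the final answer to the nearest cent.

€46,794.14

Penalty periods: ⌈117/30⌉ = 4; penalty = 4 × 0.75% × €44,918.00 = €1,347.54
Interest: €44,918.00 × ((1 + 0.0001)^117 − 1) = €44,918.00 × 0.01176812… = €528.6005…
Total = €44,918.00 + €1,347.5400 + €528.6005… = €46,794.14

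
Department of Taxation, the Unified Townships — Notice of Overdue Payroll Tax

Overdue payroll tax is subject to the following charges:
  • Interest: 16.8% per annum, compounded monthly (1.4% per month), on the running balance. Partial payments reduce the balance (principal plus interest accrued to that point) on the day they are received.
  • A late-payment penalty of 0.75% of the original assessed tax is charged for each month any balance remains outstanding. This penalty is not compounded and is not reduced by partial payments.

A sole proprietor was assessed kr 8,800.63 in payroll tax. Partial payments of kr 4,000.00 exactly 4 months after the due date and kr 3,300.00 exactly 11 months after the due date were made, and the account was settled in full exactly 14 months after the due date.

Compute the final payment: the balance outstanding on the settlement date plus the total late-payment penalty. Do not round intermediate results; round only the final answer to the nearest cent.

kr 3,578.55

Balance at month 4: kr 8,800.6300 × (1 + 0.014)^4 = kr 9,303.9118…
After kr 4,000.00 payment: kr 9,303.9118… − kr 4,000.00 = kr 5,303.9118…
Balance at month 11: kr 5,303.9118… × (1 + 0.014)^7 = kr 5,846.0426…
After kr 3,300.00 payment: kr 5,846.0426… − kr 3,300.00 = kr 2,546.0426…
Balance at month 14: kr 2,546.0426… × (1 + 0.014)^3 = kr 2,654.4804…
Penalty: 14 × 0.75% × kr 8,800.63 = kr 924.07…
Final settlement = outstanding balance + penalty = kr 2,654.4804… + kr 924.07… = kr 3,578.55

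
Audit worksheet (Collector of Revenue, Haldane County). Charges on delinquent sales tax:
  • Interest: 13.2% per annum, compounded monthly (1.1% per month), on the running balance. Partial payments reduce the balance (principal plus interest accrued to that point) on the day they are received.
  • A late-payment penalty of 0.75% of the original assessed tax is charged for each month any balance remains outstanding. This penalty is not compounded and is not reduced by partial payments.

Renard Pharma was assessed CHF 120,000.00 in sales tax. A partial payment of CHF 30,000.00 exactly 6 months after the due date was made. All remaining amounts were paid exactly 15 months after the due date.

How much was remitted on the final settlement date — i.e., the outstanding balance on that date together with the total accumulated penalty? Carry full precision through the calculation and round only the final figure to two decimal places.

CHF 121,795.64

Balance at month 6: CHF 120,000.0000 × (1 + 0.011)^6 = CHF 128,141.0209…
After CHF 30,000.00 payment: CHF 128,141.0209… − CHF 30,000.00 = CHF 98,141.0209…
Balance at month 15: CHF 98,141.0209… × (1 + 0.011)^9 = CHF 108,295.6398…
Penalty: 15 × 0.75% × CHF 120,000.00 = CHF 13,500.00
Final settlement = outstanding balance + penalty = CHF 108,295.6398… + CHF 13,500.00 = CHF 121,795.64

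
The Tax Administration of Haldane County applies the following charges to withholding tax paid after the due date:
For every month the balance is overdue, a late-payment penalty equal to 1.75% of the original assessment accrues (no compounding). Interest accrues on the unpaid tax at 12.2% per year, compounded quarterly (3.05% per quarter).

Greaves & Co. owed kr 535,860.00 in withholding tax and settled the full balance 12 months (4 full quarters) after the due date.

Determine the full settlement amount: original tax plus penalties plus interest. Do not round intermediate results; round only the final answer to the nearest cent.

kr 716,817.70

Late-payment penalty: 12 × 1.75% × kr 535,860.00 = kr 112,530.60
Interest: kr 535,860.00 × ((1 + 0.0305)^4 − 1) = kr 535,860.00 × 0.1276959… = kr 68,427.1013…
Total = kr 535,860.00 + kr 112,530.6000 + kr 68,427.1013… = kr 716,817.70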